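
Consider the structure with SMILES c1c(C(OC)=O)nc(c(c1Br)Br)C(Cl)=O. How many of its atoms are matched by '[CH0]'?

The query [CH0] means: aliphatic carbon with no attached hydrogen.
Check the 15 heavy atoms by environment: 1× n (aromatic, H0) → no; 4× c (aromatic, H0) → no; 1× c (aromatic, H1) → no; 2× C (H0) → match; 3× O (H0) → no; 1× Cl (H0) → no; 2× Br (H0) → no; 1× C (H3) → no.
That gives 2 matching atoms.

2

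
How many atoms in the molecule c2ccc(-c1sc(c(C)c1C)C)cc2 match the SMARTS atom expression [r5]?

5

Check the 14 heavy atoms by environment: 1× s (aromatic, in 5-ring) → match; 4× c (aromatic, in 5-ring) → match; 3× C (acyclic) → no; 6× c (aromatic, in 6-ring) → no.
Summing the matching environments: 1 + 4 = 5 matching atoms.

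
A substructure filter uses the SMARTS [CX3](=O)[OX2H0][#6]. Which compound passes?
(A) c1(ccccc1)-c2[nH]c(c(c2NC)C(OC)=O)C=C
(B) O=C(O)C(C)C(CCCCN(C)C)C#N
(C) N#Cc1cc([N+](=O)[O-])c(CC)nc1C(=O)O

A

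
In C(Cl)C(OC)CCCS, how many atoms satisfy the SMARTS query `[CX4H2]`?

4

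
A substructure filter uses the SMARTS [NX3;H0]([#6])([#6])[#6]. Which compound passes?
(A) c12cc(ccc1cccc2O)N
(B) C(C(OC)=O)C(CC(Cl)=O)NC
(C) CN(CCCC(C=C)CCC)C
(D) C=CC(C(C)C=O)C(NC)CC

C

[NX3;H0]([#6])([#6])[#6] describes a trivalent nitrogen with no H, bonded to three carbons (a tertiary amine).
(A) has a primary amino group (-NH2) but the nitrogen has H2, not H0 with three carbons.
(B) has an N-methylamino group (-NHCH3) but the nitrogen still has one H (H1), not H0.
(C) contains a dimethylamino group (-N(CH3)2), which satisfies every atom and bond constraint.
(D) has an N-methylamino group (-NHCH3) but the nitrogen still has one H (H1), not H0.
So the answer is (C).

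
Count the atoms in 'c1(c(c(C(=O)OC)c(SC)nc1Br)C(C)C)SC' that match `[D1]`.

The query [D1] means: atom with exactly one heavy-atom neighbour (degree 1).
Check the 18 heavy atoms by environment: 1× n (aromatic, D2) → no; 5× c (aromatic, D3) → no; 2× C (D3) → no; 1× O (D1) → match; 1× O (D2) → no; 5× C (D1) → match; 2× S (D2) → no; 1× Br (D1) → match.
Summing the matching environments: 1 + 5 + 1 = 7 matching atoms.

7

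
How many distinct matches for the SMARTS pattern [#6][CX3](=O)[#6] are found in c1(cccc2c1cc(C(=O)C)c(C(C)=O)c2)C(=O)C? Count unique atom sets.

3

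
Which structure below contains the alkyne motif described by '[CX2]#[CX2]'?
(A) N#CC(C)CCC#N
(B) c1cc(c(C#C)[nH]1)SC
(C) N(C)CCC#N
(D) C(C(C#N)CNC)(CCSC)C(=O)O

B

[CX2]#[CX2] describes a carbon-carbon triple bond (an alkyne).
(A) has a nitrile (-C#N) but the triple bond is C#N, not C#C.
(B) contains an ethynyl group (-C#CH), which satisfies every atom and bond constraint.
(C) has a nitrile (-C#N) but the triple bond is C#N, not C#C.
(D) has a nitrile (-C#N) but the triple bond is C#N, not C#C.
So the answer is (B).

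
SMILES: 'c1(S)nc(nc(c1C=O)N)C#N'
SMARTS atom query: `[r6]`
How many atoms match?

6

The query [r6] means: r6 matches atoms in a six-membered ring.
Check the 12 heavy atoms by environment: 2× n (aromatic, in 6-ring) → match; 4× c (aromatic, in 6-ring) → match; 2× N (acyclic) → no; 2× C (acyclic) → no; 1× S (acyclic) → no; 1× O (acyclic) → no.
Summing the matching environments: 2 + 4 = 6 matching atoms.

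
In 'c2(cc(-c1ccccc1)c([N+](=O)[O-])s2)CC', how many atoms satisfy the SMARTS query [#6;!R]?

2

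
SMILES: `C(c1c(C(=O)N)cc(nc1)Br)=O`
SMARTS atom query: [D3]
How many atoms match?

4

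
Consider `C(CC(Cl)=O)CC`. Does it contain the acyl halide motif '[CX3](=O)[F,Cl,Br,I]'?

Yes

The pattern [CX3](=O)[F,Cl,Br,I] describes a carbonyl carbon bonded to a halogen — an acyl halide.
The molecule carries an acyl chloride (-C(=O)Cl), whose atoms satisfy every constraint of the query, so the pattern matches.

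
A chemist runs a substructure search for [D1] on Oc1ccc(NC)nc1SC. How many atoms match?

3

Check the 11 heavy atoms by environment: 1× n (aromatic, D2) → no; 3× c (aromatic, D3) → no; 2× c (aromatic, D2) → no; 1× S (D2) → no; 2× C (D1) → match; 1× O (D1) → match; 1× N (D2) → no.
Summing the matching environments: 2 + 1 = 3 matching atoms.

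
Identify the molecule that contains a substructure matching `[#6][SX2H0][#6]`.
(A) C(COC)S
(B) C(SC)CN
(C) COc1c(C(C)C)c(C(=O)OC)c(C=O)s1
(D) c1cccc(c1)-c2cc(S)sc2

B

[#6][SX2H0][#6] describes an aliphatic sulfur bridging two carbons with no H on the sulfur (a thioether).
(A) has a methoxy ether (-OCH3) but the bridging atom is O, not S.
(B) contains a methylthio ether (-SCH3), which satisfies every atom and bond constraint.
(C) has a methoxy ether (-OCH3) but the bridging atom is O, not S.
(D) has a thiol (-SH) but the sulfur has H1, not H0 bridging two carbons.
So the answer is (B).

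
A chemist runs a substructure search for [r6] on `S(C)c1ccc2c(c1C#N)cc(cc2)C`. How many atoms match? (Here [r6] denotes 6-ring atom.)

10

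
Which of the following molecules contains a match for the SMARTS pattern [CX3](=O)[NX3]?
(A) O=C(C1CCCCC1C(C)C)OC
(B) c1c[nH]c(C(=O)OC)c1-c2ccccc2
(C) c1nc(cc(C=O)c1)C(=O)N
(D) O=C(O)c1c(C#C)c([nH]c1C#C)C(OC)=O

[CX3](=O)[NX3] describes a carbonyl carbon bonded to a trivalent nitrogen (an amide).
(A) has a methyl-ester group (-C(=O)OCH3) but the carbonyl is bonded to O, not to an NX3 nitrogen.
(B) has a methyl-ester group (-C(=O)OCH3) but the carbonyl is bonded to O, not to an NX3 nitrogen.
(C) contains a primary amide (-C(=O)NH2), which satisfies every atom and bond constraint.
(D) has a methyl-ester group (-C(=O)OCH3) but the carbonyl is bonded to O, not to an NX3 nitrogen.
So the answer is (C).

C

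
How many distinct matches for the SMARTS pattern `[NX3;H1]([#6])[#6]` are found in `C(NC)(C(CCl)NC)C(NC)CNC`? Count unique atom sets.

[NX3;H1]([#6])[#6] is the SMARTS for a secondary amine: a trivalent nitrogen with one H, bonded to two carbons.
The molecule carries 4 separate instances of an N-methylamino group (-NHCH3) meeting every constraint; each maps to a distinct set of atoms, giving 4 matches.

4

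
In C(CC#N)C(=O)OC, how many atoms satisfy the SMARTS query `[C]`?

5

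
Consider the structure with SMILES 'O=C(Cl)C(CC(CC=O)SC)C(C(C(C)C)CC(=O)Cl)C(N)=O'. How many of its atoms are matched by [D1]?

10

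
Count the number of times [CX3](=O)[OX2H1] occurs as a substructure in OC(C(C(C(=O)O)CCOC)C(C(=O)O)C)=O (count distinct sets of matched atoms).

[CX3](=O)[OX2H1] is the SMARTS for a carboxylic acid: an sp2 carbon double-bonded to O and single-bonded to an -OH oxygen.
The molecule carries 3 separate instances of a carboxylic acid group (-C(=O)OH) meeting every constraint; each maps to a distinct set of atoms, giving 3 matches.

3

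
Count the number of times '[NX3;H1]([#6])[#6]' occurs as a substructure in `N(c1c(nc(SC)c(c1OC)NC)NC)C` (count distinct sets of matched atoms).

[NX3;H1]([#6])[#6] is the SMARTS for a secondary amine: a trivalent nitrogen with one H, bonded to two carbons.
The molecule carries 3 separate instances of an N-methylamino group (-NHCH3) meeting every constraint; each maps to a distinct set of atoms, giving 3 matches.

3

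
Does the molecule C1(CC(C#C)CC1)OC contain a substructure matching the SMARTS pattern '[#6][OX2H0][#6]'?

Yes

The pattern [#6][OX2H0][#6] describes an aliphatic oxygen bridging two carbons with no H on the oxygen — an ether.
The molecule carries a methoxy ether (-OCH3), whose atoms satisfy every constraint of the query, so the pattern matches.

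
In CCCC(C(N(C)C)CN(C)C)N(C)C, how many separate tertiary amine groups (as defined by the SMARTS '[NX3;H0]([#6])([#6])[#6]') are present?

3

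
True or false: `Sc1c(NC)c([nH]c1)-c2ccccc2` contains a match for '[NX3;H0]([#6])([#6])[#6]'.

The pattern [NX3;H0]([#6])([#6])[#6] describes a trivalent nitrogen with no H, bonded to three carbons — a tertiary amine.
The closest candidate here is an N-methylamino group (-NHCH3), but the nitrogen still has one H (H1), not H0. No other fragment satisfies the full query, so there is no match.

False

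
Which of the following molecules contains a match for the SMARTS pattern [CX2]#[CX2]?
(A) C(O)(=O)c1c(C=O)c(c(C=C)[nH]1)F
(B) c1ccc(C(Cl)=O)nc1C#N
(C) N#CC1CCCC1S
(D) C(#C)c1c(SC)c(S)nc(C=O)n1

[CX2]#[CX2] describes a carbon-carbon triple bond (an alkyne).
(A) has a vinyl group (-CH=CH2) but the C=C is a double bond; both carbons are CX3, not CX2.
(B) has a nitrile (-C#N) but the triple bond is C#N, not C#C.
(C) has a nitrile (-C#N) but the triple bond is C#N, not C#C.
(D) contains an ethynyl group (-C#CH), which satisfies every atom and bond constraint.
So the answer is (D).

D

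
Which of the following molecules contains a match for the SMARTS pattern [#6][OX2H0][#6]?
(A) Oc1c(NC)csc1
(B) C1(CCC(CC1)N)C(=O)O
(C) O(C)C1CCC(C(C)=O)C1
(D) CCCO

C

[#6][OX2H0][#6] describes an aliphatic oxygen bridging two carbons with no H on the oxygen (an ether).
(A) has a hydroxyl group (-OH) but the oxygen has H1, not H0 bridging two carbons.
(B) has a carboxylic acid group (-C(=O)OH) but the -OH oxygen has H1; the =O is OX1, not OX2.
(C) contains a methoxy ether (-OCH3), which satisfies every atom and bond constraint.
(D) has a hydroxyl group (-OH) but the oxygen has H1, not H0 bridging two carbons.
So the answer is (C).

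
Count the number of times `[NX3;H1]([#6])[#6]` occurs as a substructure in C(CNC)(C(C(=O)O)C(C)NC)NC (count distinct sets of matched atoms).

3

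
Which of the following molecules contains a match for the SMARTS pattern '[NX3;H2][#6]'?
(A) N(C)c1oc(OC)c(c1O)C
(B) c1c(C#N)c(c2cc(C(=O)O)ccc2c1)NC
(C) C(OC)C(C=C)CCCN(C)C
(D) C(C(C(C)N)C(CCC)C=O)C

D

[NX3;H2][#6] describes a trivalent nitrogen with two H attached to carbon (a primary amine).
(A) has an N-methylamino group (-NHCH3) but the nitrogen bears two carbons and only one H (H1), not H2.
(B) has an N-methylamino group (-NHCH3) but the nitrogen bears two carbons and only one H (H1), not H2.
(C) has a dimethylamino group (-N(CH3)2) but the nitrogen has H0, not H2.
(D) contains a primary amino group (-NH2), which satisfies every atom and bond constraint.
So the answer is (D).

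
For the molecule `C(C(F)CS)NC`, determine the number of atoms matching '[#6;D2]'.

2

The query [#6;D2] means: any carbon bonded to exactly two heavy atoms.
Check the 7 heavy atoms by environment: 2× C (D2) → match; 1× C (D3) → no; 1× S (D1) → no; 1× F (D1) → no; 1× N (D2) → no; 1× C (D1) → no.
That gives 2 matching atoms.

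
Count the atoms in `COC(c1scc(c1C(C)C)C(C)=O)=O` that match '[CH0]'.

The query [CH0] means: aliphatic carbon with no attached hydrogen.
Check the 15 heavy atoms by environment: 1× s (aromatic, H0) → no; 3× c (aromatic, H0) → no; 1× c (aromatic, H1) → no; 2× C (H0) → match; 3× O (H0) → no; 4× C (H3) → no; 1× C (H1) → no.
That gives 2 matching atoms.

2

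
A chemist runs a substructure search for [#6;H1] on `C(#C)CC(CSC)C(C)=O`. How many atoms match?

The query [#6;H1] means: any carbon bearing exactly one hydrogen.
Check the 10 heavy atoms by environment: 2× C (H2) → no; 2× C (H1) → match; 1× S (H0) → no; 2× C (H3) → no; 2× C (H0) → no; 1× O (H0) → no.
That gives 2 matching atoms.

2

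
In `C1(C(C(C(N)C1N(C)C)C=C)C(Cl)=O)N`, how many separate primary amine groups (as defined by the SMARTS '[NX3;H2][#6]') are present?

2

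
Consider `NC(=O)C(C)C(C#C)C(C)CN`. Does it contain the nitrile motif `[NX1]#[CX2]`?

No

The pattern [NX1]#[CX2] describes a nitrogen triple-bonded to a two-connected carbon — a nitrile.
The closest candidate here is a primary amide (-C(=O)NH2), but the nitrogen is NX3, not NX1. No other fragment satisfies the full query, so there is no match.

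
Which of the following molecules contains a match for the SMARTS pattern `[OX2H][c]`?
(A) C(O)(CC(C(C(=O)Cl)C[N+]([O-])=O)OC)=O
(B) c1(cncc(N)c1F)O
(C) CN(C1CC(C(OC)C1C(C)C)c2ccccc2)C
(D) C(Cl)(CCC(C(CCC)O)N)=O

[OX2H][c] describes a hydroxyl oxygen attached to an aromatic carbon (a phenol).
(A) has a methoxy ether (-OCH3) but the oxygen has H0, not H1.
(B) contains a hydroxyl group (-OH), which satisfies every atom and bond constraint.
(C) has a methoxy ether (-OCH3) but the oxygen has H0, not H1.
(D) has a hydroxyl group (-OH) but the -OH is on an aliphatic carbon, not an aromatic c.
So the answer is (B).

B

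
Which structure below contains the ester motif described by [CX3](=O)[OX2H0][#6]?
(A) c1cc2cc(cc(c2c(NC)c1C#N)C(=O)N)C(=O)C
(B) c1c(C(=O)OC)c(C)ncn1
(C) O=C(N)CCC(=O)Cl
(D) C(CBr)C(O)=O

B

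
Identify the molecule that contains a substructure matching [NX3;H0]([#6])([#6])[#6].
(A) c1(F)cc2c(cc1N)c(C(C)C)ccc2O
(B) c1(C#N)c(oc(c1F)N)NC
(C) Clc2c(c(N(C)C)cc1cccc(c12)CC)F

C

[NX3;H0]([#6])([#6])[#6] describes a trivalent nitrogen with no H, bonded to three carbons (a tertiary amine).
(A) has a primary amino group (-NH2) but the nitrogen has H2, not H0 with three carbons.
(B) has an N-methylamino group (-NHCH3) but the nitrogen still has one H (H1), not H0.
(C) contains a dimethylamino group (-N(CH3)2), which satisfies every atom and bond constraint.
So the answer is (C).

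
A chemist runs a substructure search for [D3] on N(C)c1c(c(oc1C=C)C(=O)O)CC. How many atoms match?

5

The query [D3] means: atom with exactly three heavy-atom neighbours.
Check the 14 heavy atoms by environment: 1× o (aromatic, D2) → no; 4× c (aromatic, D3) → match; 1× C (D3) → match; 2× O (D1) → no; 2× C (D2) → no; 3× C (D1) → no; 1× N (D2) → no.
Summing the matching environments: 4 + 1 = 5 matching atoms.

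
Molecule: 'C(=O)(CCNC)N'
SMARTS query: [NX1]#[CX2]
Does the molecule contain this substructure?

The pattern [NX1]#[CX2] describes a nitrogen triple-bonded to a two-connected carbon — a nitrile.
The closest candidate here is a primary amide (-C(=O)NH2), but the nitrogen is NX3, not NX1. No other fragment satisfies the full query, so there is no match.

No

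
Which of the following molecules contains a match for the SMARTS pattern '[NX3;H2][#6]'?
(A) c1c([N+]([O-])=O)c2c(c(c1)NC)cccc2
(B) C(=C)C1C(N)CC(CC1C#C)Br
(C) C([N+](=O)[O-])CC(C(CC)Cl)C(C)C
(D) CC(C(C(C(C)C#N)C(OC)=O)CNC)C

B

[NX3;H2][#6] describes a trivalent nitrogen with two H attached to carbon (a primary amine).
(A) has an N-methylamino group (-NHCH3) but the nitrogen bears two carbons and only one H (H1), not H2.
(B) contains a primary amino group (-NH2), which satisfies every atom and bond constraint.
(C) has a nitro group (-[N+](=O)[O-]) but the nitrogen is [N+] with no H, not NX3H2.
(D) has a nitrile (-C#N) but the nitrogen is NX1 (triple-bonded), not NX3 with two H.
So the answer is (B).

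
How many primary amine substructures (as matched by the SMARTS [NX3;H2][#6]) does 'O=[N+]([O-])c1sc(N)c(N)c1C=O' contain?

[NX3;H2][#6] is the SMARTS for a primary amine: a trivalent nitrogen with two H attached to carbon.
The molecule carries 2 separate instances of a primary amino group (-NH2) meeting every constraint; each maps to a distinct set of atoms, giving 2 matches.

2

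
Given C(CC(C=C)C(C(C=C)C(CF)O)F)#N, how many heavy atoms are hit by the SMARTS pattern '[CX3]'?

The query [CX3] means: C with X3: aliphatic carbon with exactly 3 total connections.
Check the 15 heavy atoms by environment: 6× C (X4) → no; 4× C (X3) → match; 1× O (X2) → no; 2× F (X1) → no; 1× C (X2) → no; 1× N (X1) → no.
That gives 4 matching atoms.

4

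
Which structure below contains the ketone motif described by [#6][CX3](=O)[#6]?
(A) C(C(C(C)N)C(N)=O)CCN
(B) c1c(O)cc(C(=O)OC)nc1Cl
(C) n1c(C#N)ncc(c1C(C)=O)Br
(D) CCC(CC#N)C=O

[#6][CX3](=O)[#6] describes a carbonyl carbon (no H) flanked by two carbons (a ketone).
(A) has a primary amide (-C(=O)NH2) but one neighbour of the carbonyl carbon is N, not C.
(B) has a methyl-ester group (-C(=O)OCH3) but one neighbour of the carbonyl carbon is O, not C.
(C) contains an acetyl/ketone group (-C(=O)CH3), which satisfies every atom and bond constraint.
(D) has an aldehyde (-CHO) but the carbonyl carbon has H1, so it is not flanked by two carbons.
So the answer is (C).

C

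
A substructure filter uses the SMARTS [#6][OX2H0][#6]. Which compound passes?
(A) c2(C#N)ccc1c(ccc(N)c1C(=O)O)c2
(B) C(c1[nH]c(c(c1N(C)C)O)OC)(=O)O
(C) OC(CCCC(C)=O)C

B

[#6][OX2H0][#6] describes an aliphatic oxygen bridging two carbons with no H on the oxygen (an ether).
(A) has a carboxylic acid group (-C(=O)OH) but the -OH oxygen has H1; the =O is OX1, not OX2.
(B) contains a methoxy ether (-OCH3), which satisfies every atom and bond constraint.
(C) has a hydroxyl group (-OH) but the oxygen has H1, not H0 bridging two carbons.
So the answer is (B).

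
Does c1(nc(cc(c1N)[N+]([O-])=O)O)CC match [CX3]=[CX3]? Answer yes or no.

The pattern [CX3]=[CX3] describes a non-aromatic C=C double bond between two sp2 carbons — an alkene.
The closest candidate here is an ethyl group (-CH2CH3), but its C-C bond is a single bond between CX4 carbons, not CX3=CX3. No other fragment satisfies the full query, so there is no match.

No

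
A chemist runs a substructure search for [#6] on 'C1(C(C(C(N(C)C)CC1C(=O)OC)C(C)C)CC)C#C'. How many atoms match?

17

The query [#6] means: #6 matches any atom with atomic number 6 (carbon, aromatic or aliphatic).
Check the 20 heavy atoms by environment: 17× C → match; 1× N → no; 2× O → no.
That gives 17 matching atoms.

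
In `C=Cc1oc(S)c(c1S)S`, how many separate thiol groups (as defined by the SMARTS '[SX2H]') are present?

3

[SX2H] is the SMARTS for a thiol: an aliphatic sulfur with two connections, one being H.
The molecule carries 3 separate instances of a thiol (-SH) meeting every constraint; each maps to a distinct set of atoms, giving 3 matches.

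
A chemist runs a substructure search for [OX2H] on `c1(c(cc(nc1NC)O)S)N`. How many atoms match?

Check the 11 heavy atoms by environment: 1× n (aromatic, H0, X2) → no; 4× c (aromatic, H0, X3) → no; 1× c (aromatic, H1, X3) → no; 1× N (H1, X3) → no; 1× C (H3, X4) → no; 1× N (H2, X3) → no; 1× S (H1, X2) → no; 1× O (H1, X2) → match.
That gives 1 matching atom.

1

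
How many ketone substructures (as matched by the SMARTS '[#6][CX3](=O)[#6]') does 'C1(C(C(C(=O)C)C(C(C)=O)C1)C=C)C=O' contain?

2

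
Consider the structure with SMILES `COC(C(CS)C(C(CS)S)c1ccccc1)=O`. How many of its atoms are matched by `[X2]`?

The query [X2] means: any atom with exactly two total connections (bonds + H).
Check the 18 heavy atoms by environment: 6× C (X4) → no; 3× S (X2) → match; 1× C (X3) → no; 1× O (X1) → no; 1× O (X2) → match; 6× c (aromatic, X3) → no.
Summing the matching environments: 3 + 1 = 4 matching atoms.

4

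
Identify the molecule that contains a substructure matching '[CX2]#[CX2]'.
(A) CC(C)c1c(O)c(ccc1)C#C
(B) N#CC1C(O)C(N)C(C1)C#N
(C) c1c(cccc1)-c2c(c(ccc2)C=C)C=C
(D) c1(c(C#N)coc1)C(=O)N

[CX2]#[CX2] describes a carbon-carbon triple bond (an alkyne).
(A) contains an ethynyl group (-C#CH), which satisfies every atom and bond constraint.
(B) has a nitrile (-C#N) but the triple bond is C#N, not C#C.
(C) has a vinyl group (-CH=CH2) but the C=C is a double bond; both carbons are CX3, not CX2.
(D) has a nitrile (-C#N) but the triple bond is C#N, not C#C.
So the answer is (A).

A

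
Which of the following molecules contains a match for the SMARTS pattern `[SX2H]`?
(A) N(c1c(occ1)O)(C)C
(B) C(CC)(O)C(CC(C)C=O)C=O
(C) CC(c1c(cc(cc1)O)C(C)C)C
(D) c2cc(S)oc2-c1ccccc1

[SX2H] describes an aliphatic sulfur with two connections, one being H (a thiol).
(A) has a hydroxyl group (-OH) but it is an -OH, not an -SH.
(B) has a hydroxyl group (-OH) but it is an -OH, not an -SH.
(C) has a hydroxyl group (-OH) but it is an -OH, not an -SH.
(D) contains a thiol (-SH), which satisfies every atom and bond constraint.
So the answer is (D).

D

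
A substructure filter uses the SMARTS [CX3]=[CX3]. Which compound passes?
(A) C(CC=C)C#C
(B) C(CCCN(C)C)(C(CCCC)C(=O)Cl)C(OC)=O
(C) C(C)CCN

A

[CX3]=[CX3] describes a non-aromatic C=C double bond between two sp2 carbons (an alkene).
(A) contains a vinyl group (-CH=CH2), which satisfies every atom and bond constraint.
(B) has an ethyl group (-CH2CH3) but its C-C bond is a single bond between CX4 carbons, not CX3=CX3.
(C) has an ethyl group (-CH2CH3) but its C-C bond is a single bond between CX4 carbons, not CX3=CX3.
So the answer is (A).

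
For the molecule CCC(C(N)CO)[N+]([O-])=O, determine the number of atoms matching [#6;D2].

2

The query [#6;D2] means: any carbon bonded to exactly two heavy atoms.
Check the 10 heavy atoms by environment: 2× C (D2) → match; 2× C (D3) → no; 1× N (charge +1, D3) → no; 1× O (charge -1, D1) → no; 2× O (D1) → no; 1× C (D1) → no; 1× N (D1) → no.
That gives 2 matching atoms.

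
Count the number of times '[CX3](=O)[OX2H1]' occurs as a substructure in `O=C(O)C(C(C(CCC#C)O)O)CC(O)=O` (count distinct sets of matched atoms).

2

[CX3](=O)[OX2H1] is the SMARTS for a carboxylic acid: an sp2 carbon double-bonded to O and single-bonded to an -OH oxygen.
The molecule carries 2 separate instances of a carboxylic acid group (-C(=O)OH) meeting every constraint; each maps to a distinct set of atoms, giving 2 matches.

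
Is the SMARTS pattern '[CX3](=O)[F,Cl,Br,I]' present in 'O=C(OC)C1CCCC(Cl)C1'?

No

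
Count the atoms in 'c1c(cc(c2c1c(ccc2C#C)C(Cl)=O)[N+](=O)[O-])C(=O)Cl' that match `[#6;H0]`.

9

The query [#6;H0] means: any carbon with no attached hydrogen.
Check the 21 heavy atoms by environment: 6× c (aromatic, H0) → match; 4× c (aromatic, H1) → no; 3× C (H0) → match; 3× O (H0) → no; 2× Cl (H0) → no; 1× C (H1) → no; 1× N (charge +1, H0) → no; 1× O (charge -1, H0) → no.
Summing the matching environments: 6 + 3 = 9 matching atoms.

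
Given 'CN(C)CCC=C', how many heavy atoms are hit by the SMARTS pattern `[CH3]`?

2

The query [CH3] means: aliphatic carbon with exactly three hydrogens.
Check the 7 heavy atoms by environment: 3× C (H2) → no; 1× N (H0) → no; 2× C (H3) → match; 1× C (H1) → no.
That gives 2 matching atoms.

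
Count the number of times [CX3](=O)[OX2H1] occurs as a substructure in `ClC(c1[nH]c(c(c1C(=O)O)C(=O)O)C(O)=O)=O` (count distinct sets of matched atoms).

[CX3](=O)[OX2H1] is the SMARTS for a carboxylic acid: an sp2 carbon double-bonded to O and single-bonded to an -OH oxygen.
The molecule carries 3 separate instances of a carboxylic acid group (-C(=O)OH) meeting every constraint; each maps to a distinct set of atoms, giving 3 matches.

3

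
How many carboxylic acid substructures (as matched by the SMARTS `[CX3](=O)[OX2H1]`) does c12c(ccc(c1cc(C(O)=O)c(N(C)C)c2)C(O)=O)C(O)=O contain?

3

[CX3](=O)[OX2H1] is the SMARTS for a carboxylic acid: an sp2 carbon double-bonded to O and single-bonded to an -OH oxygen.
The molecule carries 3 separate instances of a carboxylic acid group (-C(=O)OH) meeting every constraint; each maps to a distinct set of atoms, giving 3 matches.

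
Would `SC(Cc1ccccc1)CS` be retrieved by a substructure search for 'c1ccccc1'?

Yes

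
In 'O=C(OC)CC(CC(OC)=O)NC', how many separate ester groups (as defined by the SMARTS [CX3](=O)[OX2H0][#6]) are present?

2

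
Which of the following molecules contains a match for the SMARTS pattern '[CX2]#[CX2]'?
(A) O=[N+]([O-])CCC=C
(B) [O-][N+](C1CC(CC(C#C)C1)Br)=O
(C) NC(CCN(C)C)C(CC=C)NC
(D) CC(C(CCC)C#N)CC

B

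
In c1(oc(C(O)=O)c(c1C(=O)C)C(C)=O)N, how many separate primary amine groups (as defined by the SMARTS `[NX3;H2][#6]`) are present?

[NX3;H2][#6] is the SMARTS for a primary amine: a trivalent nitrogen with two H attached to carbon.
Exactly one fragment in the molecule meets all constraints, giving 1 match.

1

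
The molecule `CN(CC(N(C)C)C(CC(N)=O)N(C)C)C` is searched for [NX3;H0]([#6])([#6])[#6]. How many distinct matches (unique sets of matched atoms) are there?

[NX3;H0]([#6])([#6])[#6] is the SMARTS for a tertiary amine: a trivalent nitrogen with no H, bonded to three carbons.
The molecule carries 3 separate instances of a dimethylamino group (-N(CH3)2) meeting every constraint; each maps to a distinct set of atoms, giving 3 matches.

3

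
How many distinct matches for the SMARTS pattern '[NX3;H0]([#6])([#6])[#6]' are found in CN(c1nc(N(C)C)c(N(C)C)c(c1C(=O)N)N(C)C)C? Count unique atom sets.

[NX3;H0]([#6])([#6])[#6] is the SMARTS for a tertiary amine: a trivalent nitrogen with no H, bonded to three carbons.
The molecule carries 4 separate instances of a dimethylamino group (-N(CH3)2) meeting every constraint; each maps to a distinct set of atoms, giving 4 matches.

4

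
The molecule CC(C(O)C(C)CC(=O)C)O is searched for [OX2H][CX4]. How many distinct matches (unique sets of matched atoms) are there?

[OX2H][CX4] is the SMARTS for an aliphatic alcohol: a hydroxyl oxygen bound to an sp3 (X4) carbon.
The molecule carries 2 separate instances of a hydroxyl group (-OH) meeting every constraint; each maps to a distinct set of atoms, giving 2 matches.

2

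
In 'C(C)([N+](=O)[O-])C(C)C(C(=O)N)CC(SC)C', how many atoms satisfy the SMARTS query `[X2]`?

The query [X2] means: any atom with exactly two total connections (bonds + H).
Check the 16 heavy atoms by environment: 9× C (X4) → no; 1× C (X3) → no; 2× O (X1) → no; 1× N (X3) → no; 1× S (X2) → match; 1× N (charge +1, X3) → no; 1× O (charge -1, X1) → no.
That gives 1 matching atom.

1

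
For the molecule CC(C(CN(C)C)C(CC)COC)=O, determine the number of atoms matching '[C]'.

11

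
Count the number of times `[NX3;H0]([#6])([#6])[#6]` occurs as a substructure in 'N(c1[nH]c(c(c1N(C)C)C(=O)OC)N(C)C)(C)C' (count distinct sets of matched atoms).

[NX3;H0]([#6])([#6])[#6] is the SMARTS for a tertiary amine: a trivalent nitrogen with no H, bonded to three carbons.
The molecule carries 3 separate instances of a dimethylamino group (-N(CH3)2) meeting every constraint; each maps to a distinct set of atoms, giving 3 matches.

3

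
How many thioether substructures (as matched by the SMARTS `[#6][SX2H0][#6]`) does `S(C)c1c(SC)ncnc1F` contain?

[#6][SX2H0][#6] is the SMARTS for a thioether: an aliphatic sulfur bridging two carbons with no H on the sulfur.
The molecule carries 2 separate instances of a methylthio ether (-SCH3) meeting every constraint; each maps to a distinct set of atoms, giving 2 matches.

2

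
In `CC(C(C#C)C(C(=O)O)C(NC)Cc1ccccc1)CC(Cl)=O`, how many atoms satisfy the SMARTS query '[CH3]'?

2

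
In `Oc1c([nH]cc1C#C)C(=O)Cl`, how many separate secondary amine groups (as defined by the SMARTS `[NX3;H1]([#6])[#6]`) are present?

0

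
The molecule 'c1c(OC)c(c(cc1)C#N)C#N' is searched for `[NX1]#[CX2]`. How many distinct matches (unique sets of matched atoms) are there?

[NX1]#[CX2] is the SMARTS for a nitrile: a nitrogen triple-bonded to a two-connected carbon.
The molecule carries 2 separate instances of a nitrile (-C#N) meeting every constraint; each maps to a distinct set of atoms, giving 2 matches.

2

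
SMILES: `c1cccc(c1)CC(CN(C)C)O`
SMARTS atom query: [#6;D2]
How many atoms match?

7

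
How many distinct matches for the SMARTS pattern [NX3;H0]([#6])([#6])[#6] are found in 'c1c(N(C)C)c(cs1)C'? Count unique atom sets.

1

[NX3;H0]([#6])([#6])[#6] is the SMARTS for a tertiary amine: a trivalent nitrogen with no H, bonded to three carbons.
Exactly one fragment in the molecule meets all constraints, giving 1 match.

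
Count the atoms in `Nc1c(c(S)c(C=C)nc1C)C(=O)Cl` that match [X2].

The query [X2] means: any atom with exactly two total connections (bonds + H).
Check the 14 heavy atoms by environment: 1× n (aromatic, X2) → match; 5× c (aromatic, X3) → no; 1× S (X2) → match; 1× N (X3) → no; 3× C (X3) → no; 1× O (X1) → no; 1× Cl (X1) → no; 1× C (X4) → no.
Summing the matching environments: 1 + 1 = 2 matching atoms.

2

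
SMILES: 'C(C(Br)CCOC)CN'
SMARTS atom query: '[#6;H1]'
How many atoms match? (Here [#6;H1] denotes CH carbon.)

Check the 9 heavy atoms by environment: 4× C (H2) → no; 1× C (H1) → match; 1× Br (H0) → no; 1× N (H2) → no; 1× O (H0) → no; 1× C (H3) → no.
That gives 1 matching atom.

1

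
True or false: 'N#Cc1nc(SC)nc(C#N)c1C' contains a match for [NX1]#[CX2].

True

The pattern [NX1]#[CX2] describes a nitrogen triple-bonded to a two-connected carbon — a nitrile.
The molecule carries a nitrile (-C#N), whose atoms satisfy every constraint of the query, so the pattern matches.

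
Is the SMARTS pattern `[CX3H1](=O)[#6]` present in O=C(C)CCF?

No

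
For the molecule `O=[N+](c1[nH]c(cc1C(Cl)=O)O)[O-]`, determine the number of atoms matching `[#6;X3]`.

The query [#6;X3] means: any carbon (aromatic or not) with three total connections.
Check the 12 heavy atoms by environment: 1× n (aromatic, X3) → no; 4× c (aromatic, X3) → match; 1× O (X2) → no; 1× C (X3) → match; 2× O (X1) → no; 1× Cl (X1) → no; 1× N (charge +1, X3) → no; 1× O (charge -1, X1) → no.
Summing the matching environments: 4 + 1 = 5 matching atoms.

5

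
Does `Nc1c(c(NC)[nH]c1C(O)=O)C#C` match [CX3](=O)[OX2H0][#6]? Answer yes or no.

The pattern [CX3](=O)[OX2H0][#6] describes a carbonyl carbon bonded to an oxygen that is itself bonded to carbon (no H on that O) — an ester.
The closest candidate here is a carboxylic acid group (-C(=O)OH), but the singly-bonded O carries H (OX2H1, not H0). No other fragment satisfies the full query, so there is no match.

No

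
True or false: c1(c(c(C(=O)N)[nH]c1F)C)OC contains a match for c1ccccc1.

The pattern c1ccccc1 describes six aromatic carbons in a ring — a benzene ring.
The closest candidate here is a methyl group (-CH3), but no six-membered all-carbon aromatic ring is present. No other fragment satisfies the full query, so there is no match.

False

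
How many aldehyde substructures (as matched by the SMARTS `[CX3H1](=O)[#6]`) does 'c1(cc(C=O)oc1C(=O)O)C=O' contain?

2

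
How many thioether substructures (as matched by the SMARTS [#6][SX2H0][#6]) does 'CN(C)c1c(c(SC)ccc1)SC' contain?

[#6][SX2H0][#6] is the SMARTS for a thioether: an aliphatic sulfur bridging two carbons with no H on the sulfur.
The molecule carries 2 separate instances of a methylthio ether (-SCH3) meeting every constraint; each maps to a distinct set of atoms, giving 2 matches.

2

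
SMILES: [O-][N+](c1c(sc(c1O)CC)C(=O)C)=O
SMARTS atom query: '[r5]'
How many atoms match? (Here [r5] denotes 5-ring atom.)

The query [r5] means: r5 matches atoms in a five-membered ring.
Check the 14 heavy atoms by environment: 1× s (aromatic, in 5-ring) → match; 4× c (aromatic, in 5-ring) → match; 4× C (acyclic) → no; 3× O (acyclic) → no; 1× N (charge +1, acyclic) → no; 1× O (charge -1, acyclic) → no.
Summing the matching environments: 1 + 4 = 5 matching atoms.

5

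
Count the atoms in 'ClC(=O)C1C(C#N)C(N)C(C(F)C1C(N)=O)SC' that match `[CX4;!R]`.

1

The query [CX4;!R] means: aliphatic carbon with four total connections, not in a ring.
Check the 18 heavy atoms by environment: 6× C (X4, in 6-ring) → no; 2× N (X3, acyclic) → no; 1× F (X1, acyclic) → no; 2× C (X3, acyclic) → no; 2× O (X1, acyclic) → no; 1× C (X2, acyclic) → no; 1× N (X1, acyclic) → no; 1× Cl (X1, acyclic) → no; 1× S (X2, acyclic) → no; 1× C (X4, acyclic) → match.
That gives 1 matching atom.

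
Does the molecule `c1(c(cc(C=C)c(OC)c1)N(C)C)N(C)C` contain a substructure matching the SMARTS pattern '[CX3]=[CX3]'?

The pattern [CX3]=[CX3] describes a non-aromatic C=C double bond between two sp2 carbons — an alkene.
The molecule carries a vinyl group (-CH=CH2), whose atoms satisfy every constraint of the query, so the pattern matches.

Yes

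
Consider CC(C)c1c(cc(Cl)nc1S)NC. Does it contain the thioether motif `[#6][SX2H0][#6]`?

The pattern [#6][SX2H0][#6] describes an aliphatic sulfur bridging two carbons with no H on the sulfur — a thioether.
The closest candidate here is a thiol (-SH), but the sulfur has H1, not H0 bridging two carbons. No other fragment satisfies the full query, so there is no match.

No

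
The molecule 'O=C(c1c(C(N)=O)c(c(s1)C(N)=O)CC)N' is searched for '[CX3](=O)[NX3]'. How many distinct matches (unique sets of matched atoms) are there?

[CX3](=O)[NX3] is the SMARTS for an amide: a carbonyl carbon bonded to a trivalent nitrogen.
The molecule carries 3 separate instances of a primary amide (-C(=O)NH2) meeting every constraint; each maps to a distinct set of atoms, giving 3 matches.

3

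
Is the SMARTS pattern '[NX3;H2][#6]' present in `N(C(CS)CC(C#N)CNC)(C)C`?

No

The pattern [NX3;H2][#6] describes a trivalent nitrogen with two H attached to carbon — a primary amine.
The closest candidate here is a dimethylamino group (-N(CH3)2), but the nitrogen has H0, not H2. No other fragment satisfies the full query, so there is no match.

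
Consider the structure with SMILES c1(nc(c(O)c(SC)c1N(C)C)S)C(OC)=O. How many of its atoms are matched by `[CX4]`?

4

The query [CX4] means: C with X4: aliphatic carbon with exactly 4 total connections (bonds + H).
Check the 17 heavy atoms by environment: 1× n (aromatic, X2) → no; 5× c (aromatic, X3) → no; 2× S (X2) → no; 4× C (X4) → match; 1× N (X3) → no; 1× C (X3) → no; 1× O (X1) → no; 2× O (X2) → no.
That gives 4 matching atoms.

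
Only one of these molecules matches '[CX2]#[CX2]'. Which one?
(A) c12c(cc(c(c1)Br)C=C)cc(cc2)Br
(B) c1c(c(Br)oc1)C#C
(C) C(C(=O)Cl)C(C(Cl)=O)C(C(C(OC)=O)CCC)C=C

B

[CX2]#[CX2] describes a carbon-carbon triple bond (an alkyne).
(A) has a vinyl group (-CH=CH2) but the C=C is a double bond; both carbons are CX3, not CX2.
(B) contains an ethynyl group (-C#CH), which satisfies every atom and bond constraint.
(C) has a vinyl group (-CH=CH2) but the C=C is a double bond; both carbons are CX3, not CX2.
So the answer is (B).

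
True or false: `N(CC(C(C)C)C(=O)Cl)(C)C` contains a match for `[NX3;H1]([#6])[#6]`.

False

The pattern [NX3;H1]([#6])[#6] describes a trivalent nitrogen with one H, bonded to two carbons — a secondary amine.
The closest candidate here is a dimethylamino group (-N(CH3)2), but the nitrogen has H0, not H1. No other fragment satisfies the full query, so there is no match.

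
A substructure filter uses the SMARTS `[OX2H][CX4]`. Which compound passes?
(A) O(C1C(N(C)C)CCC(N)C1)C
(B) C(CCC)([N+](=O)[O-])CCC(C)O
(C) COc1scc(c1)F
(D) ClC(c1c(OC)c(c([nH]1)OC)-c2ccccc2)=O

B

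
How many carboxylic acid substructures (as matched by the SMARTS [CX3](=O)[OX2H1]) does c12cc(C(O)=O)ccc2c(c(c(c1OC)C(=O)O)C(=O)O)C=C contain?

[CX3](=O)[OX2H1] is the SMARTS for a carboxylic acid: an sp2 carbon double-bonded to O and single-bonded to an -OH oxygen.
The molecule carries 3 separate instances of a carboxylic acid group (-C(=O)OH) meeting every constraint; each maps to a distinct set of atoms, giving 3 matches.

3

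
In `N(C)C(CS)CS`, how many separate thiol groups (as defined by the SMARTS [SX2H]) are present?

2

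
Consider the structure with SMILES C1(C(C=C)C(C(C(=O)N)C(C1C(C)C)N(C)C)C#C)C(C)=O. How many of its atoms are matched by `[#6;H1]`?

9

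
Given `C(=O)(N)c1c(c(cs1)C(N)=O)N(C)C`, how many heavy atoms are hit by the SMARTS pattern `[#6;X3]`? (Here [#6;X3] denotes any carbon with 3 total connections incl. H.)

The query [#6;X3] means: any carbon (aromatic or not) with three total connections.
Check the 14 heavy atoms by environment: 1× s (aromatic, X2) → no; 4× c (aromatic, X3) → match; 3× N (X3) → no; 2× C (X4) → no; 2× C (X3) → match; 2× O (X1) → no.
Summing the matching environments: 4 + 2 = 6 matching atoms.

6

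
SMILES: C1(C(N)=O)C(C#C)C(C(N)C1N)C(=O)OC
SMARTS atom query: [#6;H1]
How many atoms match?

The query [#6;H1] means: any carbon bearing exactly one hydrogen.
Check the 16 heavy atoms by environment: 6× C (H1) → match; 3× N (H2) → no; 3× C (H0) → no; 3× O (H0) → no; 1× C (H3) → no.
That gives 6 matching atoms.

6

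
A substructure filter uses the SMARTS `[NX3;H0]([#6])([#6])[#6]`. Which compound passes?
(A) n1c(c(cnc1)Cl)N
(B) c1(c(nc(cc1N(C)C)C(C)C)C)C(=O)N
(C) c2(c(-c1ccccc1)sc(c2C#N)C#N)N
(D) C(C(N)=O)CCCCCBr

B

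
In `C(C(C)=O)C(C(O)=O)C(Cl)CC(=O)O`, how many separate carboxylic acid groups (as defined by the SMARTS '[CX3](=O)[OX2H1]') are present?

2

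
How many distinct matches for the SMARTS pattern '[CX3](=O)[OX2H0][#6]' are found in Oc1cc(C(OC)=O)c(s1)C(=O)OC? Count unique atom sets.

[CX3](=O)[OX2H0][#6] is the SMARTS for an ester: a carbonyl carbon bonded to an oxygen that is itself bonded to carbon (no H on that O).
The molecule carries 2 separate instances of a methyl-ester group (-C(=O)OCH3) meeting every constraint; each maps to a distinct set of atoms, giving 2 matches.

2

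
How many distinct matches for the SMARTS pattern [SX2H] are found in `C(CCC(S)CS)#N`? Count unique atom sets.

[SX2H] is the SMARTS for a thiol: an aliphatic sulfur with two connections, one being H.
The molecule carries 2 separate instances of a thiol (-SH) meeting every constraint; each maps to a distinct set of atoms, giving 2 matches.

2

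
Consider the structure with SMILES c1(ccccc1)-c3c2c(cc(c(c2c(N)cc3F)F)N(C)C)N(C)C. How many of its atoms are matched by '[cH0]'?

9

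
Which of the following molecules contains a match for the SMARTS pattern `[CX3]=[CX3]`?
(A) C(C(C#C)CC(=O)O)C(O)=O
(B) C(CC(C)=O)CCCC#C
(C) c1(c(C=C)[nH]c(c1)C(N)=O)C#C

C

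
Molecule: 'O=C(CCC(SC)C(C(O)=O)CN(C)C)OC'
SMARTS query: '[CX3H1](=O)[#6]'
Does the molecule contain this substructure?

The pattern [CX3H1](=O)[#6] describes an sp2 carbon with one H, double-bonded to O and single-bonded to carbon — an aldehyde.
The closest candidate here is a methyl-ester group (-C(=O)OCH3), but the carbonyl carbon has H0, not H1. No other fragment satisfies the full query, so there is no match.

No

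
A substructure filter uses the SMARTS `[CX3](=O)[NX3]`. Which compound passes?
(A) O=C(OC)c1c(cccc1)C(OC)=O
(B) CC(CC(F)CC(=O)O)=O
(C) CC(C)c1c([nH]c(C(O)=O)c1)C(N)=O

C

[CX3](=O)[NX3] describes a carbonyl carbon bonded to a trivalent nitrogen (an amide).
(A) has a methyl-ester group (-C(=O)OCH3) but the carbonyl is bonded to O, not to an NX3 nitrogen.
(B) has a carboxylic acid group (-C(=O)OH) but the carbonyl is bonded to O, not to an NX3 nitrogen.
(C) contains a primary amide (-C(=O)NH2), which satisfies every atom and bond constraint.
So the answer is (C).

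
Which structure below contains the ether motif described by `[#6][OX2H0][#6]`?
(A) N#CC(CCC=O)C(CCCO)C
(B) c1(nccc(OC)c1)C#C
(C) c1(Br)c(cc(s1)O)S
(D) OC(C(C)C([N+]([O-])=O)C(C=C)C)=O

[#6][OX2H0][#6] describes an aliphatic oxygen bridging two carbons with no H on the oxygen (an ether).
(A) has a hydroxyl group (-OH) but the oxygen has H1, not H0 bridging two carbons.
(B) contains a methoxy ether (-OCH3), which satisfies every atom and bond constraint.
(C) has a hydroxyl group (-OH) but the oxygen has H1, not H0 bridging two carbons.
(D) has a carboxylic acid group (-C(=O)OH) but the -OH oxygen has H1; the =O is OX1, not OX2.
So the answer is (B).

B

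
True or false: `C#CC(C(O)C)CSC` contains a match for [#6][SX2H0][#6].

True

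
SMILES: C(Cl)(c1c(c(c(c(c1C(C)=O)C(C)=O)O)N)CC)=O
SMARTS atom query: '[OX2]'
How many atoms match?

1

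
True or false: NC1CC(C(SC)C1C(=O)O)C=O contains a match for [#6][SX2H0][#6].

True

The pattern [#6][SX2H0][#6] describes an aliphatic sulfur bridging two carbons with no H on the sulfur — a thioether.
The molecule carries a methylthio ether (-SCH3), whose atoms satisfy every constraint of the query, so the pattern matches.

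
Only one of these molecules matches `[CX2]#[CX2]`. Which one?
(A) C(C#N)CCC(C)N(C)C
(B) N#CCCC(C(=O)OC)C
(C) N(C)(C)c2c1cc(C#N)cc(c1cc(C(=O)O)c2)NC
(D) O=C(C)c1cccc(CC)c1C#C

[CX2]#[CX2] describes a carbon-carbon triple bond (an alkyne).
(A) has a nitrile (-C#N) but the triple bond is C#N, not C#C.
(B) has a nitrile (-C#N) but the triple bond is C#N, not C#C.
(C) has a nitrile (-C#N) but the triple bond is C#N, not C#C.
(D) contains an ethynyl group (-C#CH), which satisfies every atom and bond constraint.
So the answer is (D).

D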